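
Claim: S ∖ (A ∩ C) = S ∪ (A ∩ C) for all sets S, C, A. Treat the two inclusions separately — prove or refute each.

(⊆) holds; (⊇) fails.

(⊇) This inclusion fails. Take S = ∅, C = {1}, A = {1}; then 1 ∈ S ∪ (A ∩ C) but 1 ∉ S ∖ (A ∩ C).

(⊆) Let x ∈ S ∖ (A ∩ C). Then either x ∈ S and x ∉ C, A; or x ∈ S ∩ C and x ∉ A; or x ∈ S ∩ A and x ∉ C. In each case x ∈ S ∪ (A ∩ C), so S ∖ (A ∩ C) ⊆ S ∪ (A ∩ C).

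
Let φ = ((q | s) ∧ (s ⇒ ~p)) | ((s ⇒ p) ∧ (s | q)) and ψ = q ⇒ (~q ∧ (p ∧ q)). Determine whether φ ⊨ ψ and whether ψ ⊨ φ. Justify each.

(⇒) fails and (⇐) fails.

(⟹) This fails. Under p = F, s = F, q = T, the left side is true but the right side is false.

(⟸) This fails. Under p = F, s = F, q = F, the left side is false but the right side is true.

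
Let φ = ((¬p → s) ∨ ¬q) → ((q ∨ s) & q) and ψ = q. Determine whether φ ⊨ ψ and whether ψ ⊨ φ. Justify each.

(⇒) Assume the antecedent. If p is true, the antecedent forces (p = T, q = T, s = F) or (p = T, q = T, s = T), and q holds there. If p is false, the antecedent forces (p = F, q = T, s = F) or (p = F, q = T, s = T), and q holds there. Either way q holds.

(⇐) Assume the antecedent. If p is true, the antecedent forces (p = T, q = T, s = F) or (p = T, q = T, s = T), and the consequent holds there. If p is false, the antecedent forces (p = F, q = T, s = F) or (p = F, q = T, s = T), and the consequent holds there. Either way the consequent holds.

Both implications hold.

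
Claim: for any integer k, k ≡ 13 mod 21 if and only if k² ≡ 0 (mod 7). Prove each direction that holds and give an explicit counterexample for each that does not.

(⟹) This fails: take k = 13. Then 13 ≡ 13 (mod 21), but 13² = 169 ≡ 1 (mod 7), not 0.

(⟸) This fails: take k = 0. Then 0² = 0 ≡ 0 (mod 7), yet 0 ≡ 0 (mod 21), not 13.

Both directions fail.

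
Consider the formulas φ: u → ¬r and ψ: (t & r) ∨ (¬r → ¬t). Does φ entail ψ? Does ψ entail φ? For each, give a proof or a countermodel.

[⇒] This fails. Under r = F, u = F, t = T, the left side is true but the right side is false.

[⇐] This fails. Under r = T, u = T, t = F, the left side is false but the right side is true.

Neither implication holds.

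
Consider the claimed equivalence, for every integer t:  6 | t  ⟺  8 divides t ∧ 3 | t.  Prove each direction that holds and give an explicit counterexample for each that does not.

Only the reverse direction holds.

(→) This fails: take t = 6. Certainly 6 ∣ 6, but 8 ∤ 6.

(←) Suppose 8 ∣ t and 3 ∣ t. Any common multiple of 8 and 3 is a multiple of their lcm; here gcd(8, 3) = 1, so lcm(8, 3) = 8·3 = 24, so 24 ∣ t. Since 6 ∣ 24, it follows that 6 ∣ t.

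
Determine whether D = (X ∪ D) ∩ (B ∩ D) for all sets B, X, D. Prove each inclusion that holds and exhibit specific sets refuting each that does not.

(⊆) fails; (⊇) holds.

Forward inclusion. This inclusion fails. Take B = ∅, X = ∅, D = {1}; then 1 ∈ D but 1 ∉ (X ∪ D) ∩ (B ∩ D).

Reverse inclusion. Let x ∈ (X ∪ D) ∩ (B ∩ D). Then either x ∈ B ∩ D and x ∉ X; or x ∈ B ∩ X ∩ D. In each case x ∈ D, so (X ∪ D) ∩ (B ∩ D) ⊆ D.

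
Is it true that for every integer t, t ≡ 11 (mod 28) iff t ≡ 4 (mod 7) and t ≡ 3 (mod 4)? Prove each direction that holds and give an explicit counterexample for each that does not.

The biconditional holds.

[⇒] Suppose t ≡ 11 (mod 28); write t = 28j + 11. Since 7 ∣ 28, reducing mod 7 gives t ≡ 11 ≡ 4 (mod 7); since 4 ∣ 28, reducing mod 4 gives t ≡ 11 ≡ 3 (mod 4).

[⇐] Conversely, if t ≡ 4 (mod 7) and t ≡ 3 (mod 4), then by the Chinese remainder theorem t ≡ 11 (mod 28). This is exactly t ≡ 11 (mod 28).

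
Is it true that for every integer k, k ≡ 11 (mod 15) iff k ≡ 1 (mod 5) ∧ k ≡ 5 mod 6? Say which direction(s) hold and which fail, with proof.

The forward direction fails; the converse holds.

(⟸) If k ≡ 1 (mod 5) and k ≡ 5 (mod 6), then by the Chinese remainder theorem k ≡ 11 (mod 30). Since 11 ≡ 11 (mod 15) and 15 ∣ 30, we get k ≡ 11 (mod 15).

(⟹) This fails: k = 26 gives 26 ≡ 11 (mod 15) but 26 ≡ 2 (mod 6), so the conjunction on the right does not hold.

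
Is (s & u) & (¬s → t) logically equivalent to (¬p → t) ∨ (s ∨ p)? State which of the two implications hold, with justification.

Only the forward implication holds.

(⇐) This fails. Under t = T, p = F, u = F, s = F, the left side is false but the right side is true.

(⇒) Assume the antecedent. If t is true, (¬p → t) ∨ (s ∨ p) reduces to true regardless of the other variables. If t is false, the antecedent forces (t = F, p = F, u = T, s = T) or (t = F, p = T, u = T, s = T), and (¬p → t) ∨ (s ∨ p) holds there. Either way (¬p → t) ∨ (s ∨ p) holds.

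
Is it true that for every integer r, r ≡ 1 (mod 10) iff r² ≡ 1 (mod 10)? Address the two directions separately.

The forward direction holds; the converse fails.

(⇒) Suppose r ≡ 1 (mod 10). Write r = 10j + 1. Then (10j + 1)² = 100j² + 20j + 1 = 10(10j² + 2j) + 1, so r² ≡ 1 (mod 10).

(⇐) This fails: take r = 9. Then 9² = 81 ≡ 1 (mod 10), yet 9 ≡ 9 (mod 10), not 1.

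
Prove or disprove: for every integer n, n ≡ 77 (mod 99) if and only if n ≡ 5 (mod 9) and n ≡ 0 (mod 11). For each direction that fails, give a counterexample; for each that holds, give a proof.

[⇒] Suppose n ≡ 77 (mod 99); write n = 99j + 77. Since 9 ∣ 99, reducing mod 9 gives n ≡ 77 ≡ 5 (mod 9); since 11 ∣ 99, reducing mod 11 gives n ≡ 77 ≡ 0 (mod 11).

[⇐] Conversely, if n ≡ 5 (mod 9) and n ≡ 0 (mod 11), then by the Chinese remainder theorem n ≡ 77 (mod 99). This is exactly n ≡ 77 (mod 99).

Both implications hold.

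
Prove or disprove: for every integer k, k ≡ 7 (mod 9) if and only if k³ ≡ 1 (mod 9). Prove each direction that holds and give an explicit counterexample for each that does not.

(⇒) Suppose k ≡ 7 (mod 9). Write k = 9j + 7. Then (9j + 7)³ = 729j³ + 1701j² + 1323j + 343 = 9(81j³ + 189j² + 147j + 38) + 1, so k³ ≡ 1 (mod 9).

(⇐) This fails: take k = 1. Then 1³ = 1 ≡ 1 (mod 9), yet 1 ≡ 1 (mod 9), not 7.

Only the forward direction holds.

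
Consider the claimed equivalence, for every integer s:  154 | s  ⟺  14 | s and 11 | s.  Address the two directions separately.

Forward direction. If 154 ∣ s, write s = 154q. Since 154 = 11·14, s = 14·(11q), so 14 ∣ s; and since 154 = 14·11, s = 11·(14q), so 11 ∣ s.

Converse. Suppose 14 ∣ s and 11 ∣ s. Any common multiple of 14 and 11 is a multiple of their lcm; here gcd(14, 11) = 1, so lcm(14, 11) = 14·11 = 154, so 154 ∣ s.

Both directions hold; the statement is true.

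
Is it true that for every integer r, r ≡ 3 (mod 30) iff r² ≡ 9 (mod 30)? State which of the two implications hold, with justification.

Only the forward implication holds.

[⇒] Suppose r ≡ 3 (mod 30). Write r = 30j + 3. Then (30j + 3)² = 900j² + 180j + 9 = 30(30j² + 6j) + 9, so r² ≡ 9 (mod 30).

[⇐] This fails: take r = 27. Then 27² = 729 ≡ 9 (mod 30), yet 27 ≡ 27 (mod 30), not 3.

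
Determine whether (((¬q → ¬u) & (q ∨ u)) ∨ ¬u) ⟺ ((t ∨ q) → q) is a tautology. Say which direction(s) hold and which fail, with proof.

(⟹) This fails. Under q = F, u = F, t = T, the left side is true but the right side is false.

(⟸) This fails. Under q = F, u = T, t = F, the left side is false but the right side is true.

(⇒) fails and (⇐) fails.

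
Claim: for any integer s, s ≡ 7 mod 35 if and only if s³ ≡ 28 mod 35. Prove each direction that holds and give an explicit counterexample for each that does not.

Both implications hold.

Forward direction. Suppose s ≡ 7 mod 35. Write s = 35j + 7. Then (35j + 7)³ = 42875j³ + 25725j² + 5145j + 343 = 35(1225j³ + 735j² + 147j + 9) + 28, so s³ ≡ 28 (mod 35).

Converse. Suppose s³ ≡ 28 (mod 35). The only residue r in {0, …, 34} with r³ ≡ 28 (mod 35) is r = 7, so s ≡ 7 (mod 35).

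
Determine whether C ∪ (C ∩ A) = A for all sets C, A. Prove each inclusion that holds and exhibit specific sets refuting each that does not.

Neither inclusion holds.

(⊆) This inclusion fails. Take C = {1}, A = ∅; then 1 ∈ C ∪ (C ∩ A) but 1 ∉ A.

(⊇) This inclusion fails. Take C = ∅, A = {1}; then 1 ∈ A but 1 ∉ C ∪ (C ∩ A).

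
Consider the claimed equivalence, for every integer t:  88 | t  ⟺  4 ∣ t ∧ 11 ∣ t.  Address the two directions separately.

The forward direction holds; the converse fails.

(⇒) If 88 ∣ t, write t = 88q. Since 88 = 22·4, t = 4·(22q), so 4 ∣ t; and since 88 = 8·11, t = 11·(8q), so 11 ∣ t.

(⇐) This fails: take t = 44. Both 4 ∣ 44 and 11 ∣ 44, yet 44 is not a multiple of 88 (since 44 = 0·88 + 44), so 88 ∤ 44.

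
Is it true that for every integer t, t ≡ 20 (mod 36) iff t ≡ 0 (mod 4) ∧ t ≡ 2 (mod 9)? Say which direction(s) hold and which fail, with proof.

Both implications hold.

(←) If t ≡ 0 (mod 4) and t ≡ 2 (mod 9), then by the Chinese remainder theorem t ≡ 20 (mod 36). This is exactly t ≡ 20 (mod 36).

(→) Suppose t ≡ 20 (mod 36); write t = 36j + 20. Since 4 ∣ 36, reducing mod 4 gives t ≡ 20 ≡ 0 (mod 4); since 9 ∣ 36, reducing mod 9 gives t ≡ 20 ≡ 2 (mod 9).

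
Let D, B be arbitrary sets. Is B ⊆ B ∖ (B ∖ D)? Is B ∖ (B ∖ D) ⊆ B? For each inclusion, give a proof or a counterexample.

The sets are not equal: only the reverse inclusion holds.

(⊇) Let x ∈ B ∖ (B ∖ D). Then x ∈ D ∩ B, from which x ∈ B.

(⊆) This inclusion fails. Take D = ∅, B = {1}; then 1 ∈ B but 1 ∉ B ∖ (B ∖ D).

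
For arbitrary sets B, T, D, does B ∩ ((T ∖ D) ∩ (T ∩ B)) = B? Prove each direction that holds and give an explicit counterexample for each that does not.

The sets are not equal: only the forward inclusion holds.

(⟹) Let x ∈ B ∩ ((T ∖ D) ∩ (T ∩ B)). Then x ∈ B ∩ T and x ∉ D, from which x ∈ B.

(⟸) This inclusion fails. Take B = {1}, T = ∅, D = ∅; then 1 ∈ B but 1 ∉ B ∩ ((T ∖ D) ∩ (T ∩ B)).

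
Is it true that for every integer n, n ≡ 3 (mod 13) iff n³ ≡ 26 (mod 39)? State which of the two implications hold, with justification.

(⇒) fails and (⇐) fails.

(⟹) This fails: take n = 3. Then 3 ≡ 3 (mod 13), but 3³ = 27 ≡ 27 (mod 39), not 26.

(⟸) This fails: take n = 26. Then 26³ = 17576 ≡ 26 (mod 39), yet 26 ≡ 0 (mod 13), not 3.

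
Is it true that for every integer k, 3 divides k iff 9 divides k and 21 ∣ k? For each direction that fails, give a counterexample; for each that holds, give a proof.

[⇒] This fails: take k = 3. Certainly 3 ∣ 3, but 9 ∤ 3.

[⇐] Suppose 9 ∣ k and 21 ∣ k. Any common multiple of 9 and 21 is a multiple of their lcm; here lcm(9, 21) = 9·21/gcd(9, 21) = 189/3 = 63, so 63 ∣ k. Since 3 ∣ 63, it follows that 3 ∣ k.

Only the reverse direction holds.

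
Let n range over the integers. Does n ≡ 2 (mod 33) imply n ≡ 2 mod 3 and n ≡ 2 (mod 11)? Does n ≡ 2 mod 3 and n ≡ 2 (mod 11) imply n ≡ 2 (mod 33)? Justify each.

(→) Suppose n ≡ 2 (mod 33); write n = 33j + 2. Since 3 ∣ 33, reducing mod 3 gives n ≡ 2 (mod 3); since 11 ∣ 33, reducing mod 11 gives n ≡ 2 (mod 11).

(←) Conversely, if n ≡ 2 (mod 3) and n ≡ 2 (mod 11), then by the Chinese remainder theorem n ≡ 2 (mod 33). This is exactly n ≡ 2 (mod 33).

Both directions hold.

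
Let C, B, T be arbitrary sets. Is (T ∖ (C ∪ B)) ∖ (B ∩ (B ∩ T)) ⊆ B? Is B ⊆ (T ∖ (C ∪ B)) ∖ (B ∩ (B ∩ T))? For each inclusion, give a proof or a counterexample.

Forward inclusion. This inclusion fails. Take C = ∅, B = ∅, T = {1}; then 1 ∈ (T ∖ (C ∪ B)) ∖ (B ∩ (B ∩ T)) but 1 ∉ B.

Reverse inclusion. This inclusion fails. Take C = ∅, B = {1}, T = ∅; then 1 ∈ B but 1 ∉ (T ∖ (C ∪ B)) ∖ (B ∩ (B ∩ T)).

Neither inclusion holds.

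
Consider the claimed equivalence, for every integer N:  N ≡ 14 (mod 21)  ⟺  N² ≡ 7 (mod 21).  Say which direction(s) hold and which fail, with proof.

(→) Suppose N ≡ 14 (mod 21). Write N = 21j + 14. Then (21j + 14)² = 441j² + 588j + 196 = 21(21j² + 28j + 9) + 7, so N² ≡ 7 (mod 21).

(←) This fails: take N = 7. Then 7² = 49 ≡ 7 (mod 21), yet 7 ≡ 7 (mod 21), not 14.

Only the forward direction holds.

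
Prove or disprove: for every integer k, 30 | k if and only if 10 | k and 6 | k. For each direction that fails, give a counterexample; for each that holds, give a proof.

Equivalent; both directions hold.

(←) Suppose 10 ∣ k and 6 ∣ k. Any common multiple of 10 and 6 is a multiple of their lcm; here lcm(10, 6) = 10·6/gcd(10, 6) = 60/2 = 30, so 30 ∣ k.

(→) If 30 ∣ k, write k = 30q. Since 30 = 3·10, k = 10·(3q), so 10 ∣ k; and since 30 = 5·6, k = 6·(5q), so 6 ∣ k.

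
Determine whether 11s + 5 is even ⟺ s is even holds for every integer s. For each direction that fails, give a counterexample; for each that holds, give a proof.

Neither implication holds.

(⟹) This fails: s = 7 gives 11s + 5 = 82, which is even, but 7 is odd, not even.

(⟸) This also fails: s = 0 is even, but 11s + 5 = 5 is odd, not even.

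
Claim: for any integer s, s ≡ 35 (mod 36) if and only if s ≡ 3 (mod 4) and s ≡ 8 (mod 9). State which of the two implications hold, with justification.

Both directions hold; the statement is true.

(⟹) Suppose s ≡ 35 (mod 36); write s = 36j + 35. Since 4 ∣ 36, reducing mod 4 gives s ≡ 35 ≡ 3 (mod 4); since 9 ∣ 36, reducing mod 9 gives s ≡ 35 ≡ 8 (mod 9).

(⟸) Conversely, if s ≡ 3 (mod 4) and s ≡ 8 (mod 9), then by the Chinese remainder theorem s ≡ 35 (mod 36). This is exactly s ≡ 35 (mod 36).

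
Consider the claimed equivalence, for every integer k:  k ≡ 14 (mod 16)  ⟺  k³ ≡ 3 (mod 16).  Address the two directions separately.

(⇒) This fails: take k = 14. Then 14 ≡ 14 (mod 16), but 14³ = 2744 ≡ 8 (mod 16), not 3.

(⇐) This fails: take k = 11. Then 11³ = 1331 ≡ 3 (mod 16), yet 11 ≡ 11 (mod 16), not 14.

(⇒) fails and (⇐) fails.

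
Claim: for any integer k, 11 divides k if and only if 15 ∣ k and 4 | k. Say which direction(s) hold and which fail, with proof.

Neither implication holds.

Forward direction. This fails: take k = 11. Certainly 11 ∣ 11, but 15 ∤ 11.

Converse. This fails: take k = 60. Both 15 ∣ 60 and 4 ∣ 60, yet 60 is not a multiple of 11 (since 60 = 5·11 + 5), so 11 ∤ 60.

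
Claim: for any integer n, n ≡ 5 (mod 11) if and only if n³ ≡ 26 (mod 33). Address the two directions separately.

Converse. The residues r modulo 33 with r³ ≡ 26 (mod 33) are exactly {5}, and each is ≡ 5 (mod 11).

Forward direction. This fails: take n = 16. Then 16 ≡ 5 (mod 11), but 16³ = 4096 ≡ 4 (mod 33), not 26.

Not equivalent: only (⇐) holds.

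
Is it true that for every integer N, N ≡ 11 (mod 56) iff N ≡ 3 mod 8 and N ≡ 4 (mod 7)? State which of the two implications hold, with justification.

(⇒) Suppose N ≡ 11 (mod 56); write N = 56j + 11. Since 8 ∣ 56, reducing mod 8 gives N ≡ 11 ≡ 3 (mod 8); since 7 ∣ 56, reducing mod 7 gives N ≡ 11 ≡ 4 (mod 7).

(⇐) Conversely, if N ≡ 3 (mod 8) and N ≡ 4 (mod 7), then by the Chinese remainder theorem N ≡ 11 (mod 56). This is exactly N ≡ 11 (mod 56).

Both directions hold; the statement is true.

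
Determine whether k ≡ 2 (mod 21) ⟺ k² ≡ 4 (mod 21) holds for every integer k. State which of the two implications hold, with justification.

Only the forward direction holds.

(⟹) Suppose k ≡ 2 (mod 21). Write k = 21j + 2. Then (21j + 2)² = 441j² + 84j + 4 = 21(21j² + 4j) + 4, so k² ≡ 4 (mod 21).

(⟸) This fails: take k = 5. Then 5² = 25 ≡ 4 (mod 21), yet 5 ≡ 5 (mod 21), not 2.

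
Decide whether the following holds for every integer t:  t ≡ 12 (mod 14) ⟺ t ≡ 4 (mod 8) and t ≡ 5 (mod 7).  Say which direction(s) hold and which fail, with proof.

(⇒) fails; (⇐) holds.

[⇒] This fails: t = 40 gives 40 ≡ 12 (mod 14) but 40 ≡ 0 (mod 8), so the conjunction on the right does not hold.

[⇐] Conversely, if t ≡ 4 (mod 8) and t ≡ 5 (mod 7), then by the Chinese remainder theorem t ≡ 12 (mod 56). Since 12 ≡ 12 (mod 14) and 14 ∣ 56, we get t ≡ 12 (mod 14).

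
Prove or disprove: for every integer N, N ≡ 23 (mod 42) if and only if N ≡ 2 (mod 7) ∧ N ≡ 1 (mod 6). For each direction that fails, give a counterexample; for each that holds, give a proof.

(→) This fails: N = 23 gives 23 ≡ 23 (mod 42) but 23 ≡ 5 (mod 6), so the conjunction on the right does not hold.

(←) This fails: N = 37 satisfies both congruences on the right (37 ≡ 2 mod 7 and 37 ≡ 1 mod 6) yet 37 ≡ 37 (mod 42), not 23.

(⇒) fails and (⇐) fails.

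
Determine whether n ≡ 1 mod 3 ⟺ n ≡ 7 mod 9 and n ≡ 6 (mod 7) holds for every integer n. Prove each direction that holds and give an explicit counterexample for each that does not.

The forward direction fails; the converse holds.

[⇒] This fails: n = 1 gives 1 ≡ 1 (mod 3) but 1 ≡ 1 (mod 9), so the conjunction on the right does not hold.

[⇐] Conversely, if n ≡ 7 (mod 9) and n ≡ 6 (mod 7), then by the Chinese remainder theorem n ≡ 34 (mod 63). Since 34 ≡ 1 (mod 3) and 3 ∣ 63, we get n ≡ 1 (mod 3).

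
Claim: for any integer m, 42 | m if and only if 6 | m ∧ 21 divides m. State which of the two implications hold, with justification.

(→) If 42 ∣ m, write m = 42q. Since 42 = 7·6, m = 6·(7q), so 6 ∣ m; and since 42 = 2·21, m = 21·(2q), so 21 ∣ m.

(←) Suppose 6 ∣ m and 21 ∣ m. Any common multiple of 6 and 21 is a multiple of their lcm; here lcm(6, 21) = 6·21/gcd(6, 21) = 126/3 = 42, so 42 ∣ m.

Both directions hold; the statement is true.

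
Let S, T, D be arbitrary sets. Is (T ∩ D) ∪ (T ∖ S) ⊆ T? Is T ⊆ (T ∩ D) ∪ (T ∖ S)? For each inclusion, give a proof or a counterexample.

Forward inclusion. Let x ∈ (T ∩ D) ∪ (T ∖ S). Then either x ∈ T and x ∉ S, D; or x ∈ T ∩ D and x ∉ S; or x ∈ S ∩ T ∩ D. In each case x ∈ T, so (T ∩ D) ∪ (T ∖ S) ⊆ T.

Reverse inclusion. This inclusion fails. Take S = {1}, T = {1}, D = ∅; then 1 ∈ T but 1 ∉ (T ∩ D) ∪ (T ∖ S).

(⊆) holds; (⊇) fails.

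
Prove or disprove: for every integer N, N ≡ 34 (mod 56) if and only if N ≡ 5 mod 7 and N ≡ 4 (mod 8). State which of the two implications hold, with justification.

Both directions fail.

(→) This fails: N = 34 gives 34 ≡ 34 (mod 56) but 34 ≡ 6 (mod 7), so the conjunction on the right does not hold.

(←) This fails: N = 12 satisfies both congruences on the right (12 ≡ 5 mod 7 and 12 ≡ 4 mod 8) yet 12 ≡ 12 (mod 56), not 34.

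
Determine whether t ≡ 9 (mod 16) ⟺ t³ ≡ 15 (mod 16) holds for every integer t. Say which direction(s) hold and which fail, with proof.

(⟹) This fails: take t = 9. Then 9 ≡ 9 (mod 16), but 9³ = 729 ≡ 9 (mod 16), not 15.

(⟸) This fails: take t = 15. Then 15³ = 3375 ≡ 15 (mod 16), yet 15 ≡ 15 (mod 16), not 9.

Neither direction holds.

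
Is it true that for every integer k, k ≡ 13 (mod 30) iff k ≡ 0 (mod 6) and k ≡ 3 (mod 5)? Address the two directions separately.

Both directions fail.

(⇒) This fails: k = 13 gives 13 ≡ 13 (mod 30) but 13 ≡ 1 (mod 6), so the conjunction on the right does not hold.

(⇐) This fails: k = 18 satisfies both congruences on the right (18 ≡ 0 mod 6 and 18 ≡ 3 mod 5) yet 18 ≡ 18 (mod 30), not 13.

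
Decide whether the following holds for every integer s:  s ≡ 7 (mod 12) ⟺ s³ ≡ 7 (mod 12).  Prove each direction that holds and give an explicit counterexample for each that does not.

Converse. Suppose s³ ≡ 7 (mod 12). The only residue r in {0, …, 11} with r³ ≡ 7 (mod 12) is r = 7, so s ≡ 7 (mod 12).

Forward direction. Suppose s ≡ 7 (mod 12). Write s = 12j + 7. Then (12j + 7)³ = 1728j³ + 3024j² + 1764j + 343 = 12(144j³ + 252j² + 147j + 28) + 7, so s³ ≡ 7 (mod 12).

Both directions hold; the statement is true.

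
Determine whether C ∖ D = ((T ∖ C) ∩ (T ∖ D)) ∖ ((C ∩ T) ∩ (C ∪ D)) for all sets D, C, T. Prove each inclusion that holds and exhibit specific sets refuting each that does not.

Both inclusions fail.

(⟹) This inclusion fails. Take D = ∅, C = {1}, T = ∅; then 1 ∈ C ∖ D but 1 ∉ ((T ∖ C) ∩ (T ∖ D)) ∖ ((C ∩ T) ∩ (C ∪ D)).

(⟸) This inclusion fails. Take D = ∅, C = ∅, T = {1}; then 1 ∈ ((T ∖ C) ∩ (T ∖ D)) ∖ ((C ∩ T) ∩ (C ∪ D)) but 1 ∉ C ∖ D.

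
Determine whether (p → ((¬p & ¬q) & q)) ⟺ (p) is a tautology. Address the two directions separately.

(⟹) This fails. Under p = F, q = F, the left side is true but the right side is false.

(⟸) This fails. Under p = T, q = F, the left side is false but the right side is true.

Neither direction holds.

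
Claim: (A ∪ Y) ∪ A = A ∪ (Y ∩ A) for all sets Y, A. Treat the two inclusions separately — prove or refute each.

(⊆) fails; (⊇) holds.

Reverse inclusion. Let x ∈ A ∪ (Y ∩ A). Then either x ∈ A and x ∉ Y; or x ∈ Y ∩ A. In each case x ∈ (A ∪ Y) ∪ A, so A ∪ (Y ∩ A) ⊆ (A ∪ Y) ∪ A.

Forward inclusion. This inclusion fails. Take Y = {1}, A = ∅; then 1 ∈ (A ∪ Y) ∪ A but 1 ∉ A ∪ (Y ∩ A).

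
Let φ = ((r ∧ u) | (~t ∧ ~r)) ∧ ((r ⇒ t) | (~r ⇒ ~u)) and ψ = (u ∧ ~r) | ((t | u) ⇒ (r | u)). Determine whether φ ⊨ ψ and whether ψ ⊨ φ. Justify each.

The forward direction holds; the converse fails.

[⇐] This fails. Under u = T, t = T, r = F, the left side is false but the right side is true.

[⇒] Assume the antecedent. If u is true, (u ∧ ~r) | ((t | u) ⇒ (r | u)) reduces to true regardless of the other variables. If u is false, the antecedent forces (u = F, t = F, r = F), and (u ∧ ~r) | ((t | u) ⇒ (r | u)) holds there. Either way (u ∧ ~r) | ((t | u) ⇒ (r | u)) holds.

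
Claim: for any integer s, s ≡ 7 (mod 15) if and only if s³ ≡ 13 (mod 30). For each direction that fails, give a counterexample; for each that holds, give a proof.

Not equivalent: only (⇐) holds.

(⟹) This fails: take s = 22. Then 22 ≡ 7 (mod 15), but 22³ = 10648 ≡ 28 (mod 30), not 13.

(⟸) Conversely, the residues r modulo 30 with r³ ≡ 13 (mod 30) are exactly {7}, and each is ≡ 7 (mod 15).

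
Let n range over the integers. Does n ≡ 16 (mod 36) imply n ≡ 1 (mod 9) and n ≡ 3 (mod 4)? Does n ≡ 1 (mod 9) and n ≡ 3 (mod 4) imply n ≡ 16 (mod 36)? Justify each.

Neither implication holds.

(⇒) This fails: n = 16 gives 16 ≡ 16 (mod 36) but 16 ≡ 7 (mod 9), so the conjunction on the right does not hold.

(⇐) This fails: n = 19 satisfies both congruences on the right (19 ≡ 1 mod 9 and 19 ≡ 3 mod 4) yet 19 ≡ 19 (mod 36), not 16.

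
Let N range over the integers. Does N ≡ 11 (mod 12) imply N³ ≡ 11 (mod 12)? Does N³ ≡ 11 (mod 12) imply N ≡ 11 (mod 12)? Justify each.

(→) Suppose N ≡ 11 (mod 12). Write N = 12j + 11. Then (12j + 11)³ = 1728j³ + 4752j² + 4356j + 1331 = 12(144j³ + 396j² + 363j + 110) + 11, so N³ ≡ 11 (mod 12).

(←) Conversely, suppose N³ ≡ 11 (mod 12). The only residue r in {0, …, 11} with r³ ≡ 11 (mod 12) is r = 11, so N ≡ 11 (mod 12).

Both directions hold; the statement is true.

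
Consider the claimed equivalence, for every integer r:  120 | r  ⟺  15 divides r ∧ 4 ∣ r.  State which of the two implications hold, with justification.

[⇒] If 120 ∣ r, write r = 120q. Since 120 = 8·15, r = 15·(8q), so 15 ∣ r; and since 120 = 30·4, r = 4·(30q), so 4 ∣ r.

[⇐] This fails: take r = 60. Both 15 ∣ 60 and 4 ∣ 60, yet 60 is not a multiple of 120 (since 60 = 0·120 + 60), so 120 ∤ 60.

The forward direction holds; the converse fails.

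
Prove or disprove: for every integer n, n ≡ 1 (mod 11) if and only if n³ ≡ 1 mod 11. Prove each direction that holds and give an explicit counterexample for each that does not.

(⇒) Suppose n ≡ 1 (mod 11). Write n = 11j + 1. Then (11j + 1)³ = 1331j³ + 363j² + 33j + 1 = 11(121j³ + 33j² + 3j) + 1, so n³ ≡ 1 (mod 11).

(⇐) Conversely, suppose n³ ≡ 1 (mod 11). The only residue r in {0, …, 10} with r³ ≡ 1 (mod 11) is r = 1, so n ≡ 1 (mod 11).

Both directions hold; the statement is true.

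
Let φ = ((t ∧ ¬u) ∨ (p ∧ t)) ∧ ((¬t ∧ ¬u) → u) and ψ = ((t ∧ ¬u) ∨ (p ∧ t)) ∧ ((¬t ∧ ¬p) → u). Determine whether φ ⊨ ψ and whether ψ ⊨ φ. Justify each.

Both directions hold; the statement is true.

Converse. Assume the antecedent. If u is true, the antecedent forces (u = T, p = T, t = T), and the consequent holds there. If u is false, the antecedent forces (u = F, p = F, t = T) or (u = F, p = T, t = T), and the consequent holds there. Either way the consequent holds.

Forward direction. Assume the antecedent. If u is true, the antecedent forces (u = T, p = T, t = T), and the consequent holds there. If u is false, the antecedent forces (u = F, p = F, t = T) or (u = F, p = T, t = T), and the consequent holds there. Either way the consequent holds.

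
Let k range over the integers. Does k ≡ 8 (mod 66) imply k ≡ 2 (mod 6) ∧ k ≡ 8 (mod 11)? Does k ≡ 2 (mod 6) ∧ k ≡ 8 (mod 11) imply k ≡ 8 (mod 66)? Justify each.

Equivalent; both directions hold.

[⇒] Suppose k ≡ 8 (mod 66); write k = 66j + 8. Since 6 ∣ 66, reducing mod 6 gives k ≡ 8 ≡ 2 (mod 6); since 11 ∣ 66, reducing mod 11 gives k ≡ 8 (mod 11).

[⇐] Conversely, if k ≡ 2 (mod 6) and k ≡ 8 (mod 11), then by the Chinese remainder theorem k ≡ 8 (mod 66). This is exactly k ≡ 8 (mod 66).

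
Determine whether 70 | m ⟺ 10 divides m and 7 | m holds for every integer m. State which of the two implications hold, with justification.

Both implications hold.

Forward direction. If 70 ∣ m, write m = 70q. Since 70 = 7·10, m = 10·(7q), so 10 ∣ m; and since 70 = 10·7, m = 7·(10q), so 7 ∣ m.

Converse. Suppose 10 ∣ m and 7 ∣ m. Any common multiple of 10 and 7 is a multiple of their lcm; here gcd(10, 7) = 1, so lcm(10, 7) = 10·7 = 70, so 70 ∣ m.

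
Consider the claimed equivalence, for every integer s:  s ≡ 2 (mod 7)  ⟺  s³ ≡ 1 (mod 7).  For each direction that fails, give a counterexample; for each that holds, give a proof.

Only the forward implication holds.

Forward direction. Suppose s ≡ 2 (mod 7). Write s = 7j + 2. Then (7j + 2)³ = 343j³ + 294j² + 84j + 8 = 7(49j³ + 42j² + 12j + 1) + 1, so s³ ≡ 1 (mod 7).

Converse. This fails: take s = 1. Then 1³ = 1 ≡ 1 (mod 7), yet 1 ≡ 1 (mod 7), not 2.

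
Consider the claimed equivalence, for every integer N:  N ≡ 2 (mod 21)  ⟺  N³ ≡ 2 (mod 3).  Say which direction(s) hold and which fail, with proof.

(⟹) Suppose N ≡ 2 (mod 21). Then N³ ≡ 2³ = 8 (mod 21), and since 3 ∣ 21, also N³ ≡ 2 (mod 3).

(⟸) This fails: take N = 5. Then 5³ = 125 ≡ 2 (mod 3), yet 5 ≡ 5 (mod 21), not 2.

Only the forward direction holds.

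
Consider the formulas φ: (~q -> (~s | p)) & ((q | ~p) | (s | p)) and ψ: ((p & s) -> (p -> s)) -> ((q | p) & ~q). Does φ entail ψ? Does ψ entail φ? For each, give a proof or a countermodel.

Forward direction. This fails. Under p = F, s = F, q = F, the left side is true but the right side is false.

Converse. Assume the antecedent. If p is true, the consequent reduces to true regardless of the other variables. If p is false, the antecedent cannot hold. Either way the consequent holds.

Only the reverse direction holds.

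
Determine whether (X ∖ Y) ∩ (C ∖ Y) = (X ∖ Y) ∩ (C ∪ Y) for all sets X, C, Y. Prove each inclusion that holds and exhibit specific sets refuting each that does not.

(⟹) Let x ∈ (X ∖ Y) ∩ (C ∖ Y). Then x ∈ X ∩ C and x ∉ Y, from which x ∈ (X ∖ Y) ∩ (C ∪ Y).

(⟸) Let x ∈ (X ∖ Y) ∩ (C ∪ Y). Then x ∈ X ∩ C and x ∉ Y, from which x ∈ (X ∖ Y) ∩ (C ∖ Y).

The two sets are equal.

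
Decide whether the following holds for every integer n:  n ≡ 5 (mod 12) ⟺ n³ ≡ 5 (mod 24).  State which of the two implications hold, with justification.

[⇒] This fails: take n = 17. Then 17 ≡ 5 (mod 12), but 17³ = 4913 ≡ 17 (mod 24), not 5.

[⇐] Conversely, the residues r modulo 24 with r³ ≡ 5 (mod 24) are exactly {5}, and each is ≡ 5 (mod 12).

(⇒) fails; (⇐) holds.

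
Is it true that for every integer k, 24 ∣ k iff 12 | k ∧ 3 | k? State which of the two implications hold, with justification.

Only the forward direction holds.

Converse. This fails: take k = 12. Both 12 ∣ 12 and 3 ∣ 12, yet 12 is not a multiple of 24 (since 12 = 0·24 + 12), so 24 ∤ 12.

Forward direction. If 24 ∣ k, write k = 24q. Since 24 = 2·12, k = 12·(2q), so 12 ∣ k; and since 24 = 8·3, k = 3·(8q), so 3 ∣ k.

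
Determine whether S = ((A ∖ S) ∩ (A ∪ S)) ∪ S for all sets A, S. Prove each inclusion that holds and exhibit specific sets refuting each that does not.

Only the forward inclusion holds.

(⟹) Let x ∈ S. Then either x ∈ S and x ∉ A; or x ∈ A ∩ S. In each case x ∈ ((A ∖ S) ∩ (A ∪ S)) ∪ S, so S ⊆ ((A ∖ S) ∩ (A ∪ S)) ∪ S.

(⟸) This inclusion fails. Take A = {1}, S = ∅; then 1 ∈ ((A ∖ S) ∩ (A ∪ S)) ∪ S but 1 ∉ S.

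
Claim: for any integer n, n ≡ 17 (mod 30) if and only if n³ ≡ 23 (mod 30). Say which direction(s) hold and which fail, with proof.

(⇒) Suppose n ≡ 17 (mod 30). Write n = 30j + 17. Then (30j + 17)³ = 27000j³ + 45900j² + 26010j + 4913 = 30(900j³ + 1530j² + 867j + 163) + 23, so n³ ≡ 23 (mod 30).

(⇐) Conversely, suppose n³ ≡ 23 (mod 30). The only residue r in {0, …, 29} with r³ ≡ 23 (mod 30) is r = 17, so n ≡ 17 (mod 30).

Both directions hold; the statement is true.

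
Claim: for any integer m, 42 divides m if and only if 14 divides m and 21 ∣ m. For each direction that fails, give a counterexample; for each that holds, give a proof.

Both implications hold.

(⟹) If 42 ∣ m, write m = 42q. Since 42 = 3·14, m = 14·(3q), so 14 ∣ m; and since 42 = 2·21, m = 21·(2q), so 21 ∣ m.

(⟸) Suppose 14 ∣ m and 21 ∣ m. Any common multiple of 14 and 21 is a multiple of their lcm; here lcm(14, 21) = 14·21/gcd(14, 21) = 294/7 = 42, so 42 ∣ m.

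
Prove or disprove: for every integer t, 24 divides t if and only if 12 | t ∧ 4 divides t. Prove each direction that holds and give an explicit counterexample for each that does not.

(⇐) This fails: take t = 12. Both 12 ∣ 12 and 4 ∣ 12, yet 12 is not a multiple of 24 (since 12 = 0·24 + 12), so 24 ∤ 12.

(⇒) If 24 ∣ t, write t = 24q. Since 24 = 2·12, t = 12·(2q), so 12 ∣ t; and since 24 = 6·4, t = 4·(6q), so 4 ∣ t.

Only the forward direction holds.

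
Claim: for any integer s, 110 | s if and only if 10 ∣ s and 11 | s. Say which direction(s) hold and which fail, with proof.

Both implications hold.

[⇒] If 110 ∣ s, write s = 110q. Since 110 = 11·10, s = 10·(11q), so 10 ∣ s; and since 110 = 10·11, s = 11·(10q), so 11 ∣ s.

[⇐] Suppose 10 ∣ s and 11 ∣ s. Any common multiple of 10 and 11 is a multiple of their lcm; here gcd(10, 11) = 1, so lcm(10, 11) = 10·11 = 110, so 110 ∣ s.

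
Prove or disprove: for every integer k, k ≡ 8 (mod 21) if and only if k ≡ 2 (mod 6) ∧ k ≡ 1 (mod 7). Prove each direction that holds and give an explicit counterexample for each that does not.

Not equivalent: only (⇐) holds.

(⟹) This fails: k = 29 gives 29 ≡ 8 (mod 21) but 29 ≡ 5 (mod 6), so the conjunction on the right does not hold.

(⟸) Conversely, if k ≡ 2 (mod 6) and k ≡ 1 (mod 7), then by the Chinese remainder theorem k ≡ 8 (mod 42). Since 8 ≡ 8 (mod 21) and 21 ∣ 42, we get k ≡ 8 (mod 21).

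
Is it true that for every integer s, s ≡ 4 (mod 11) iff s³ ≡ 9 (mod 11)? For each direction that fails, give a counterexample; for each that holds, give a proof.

Both directions hold.

(⇐) Suppose s³ ≡ 9 (mod 11). The only residue r in {0, …, 10} with r³ ≡ 9 (mod 11) is r = 4, so s ≡ 4 (mod 11).

(⇒) Suppose s ≡ 4 (mod 11). Write s = 11j + 4. Then (11j + 4)³ = 1331j³ + 1452j² + 528j + 64 = 11(121j³ + 132j² + 48j + 5) + 9, so s³ ≡ 9 (mod 11).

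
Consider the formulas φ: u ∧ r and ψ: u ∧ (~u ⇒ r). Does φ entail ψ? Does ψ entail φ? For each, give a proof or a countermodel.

Not equivalent: only (⇒) holds.

(⇐) This fails. Under u = T, r = F, the left side is false but the right side is true.

(⇒) Assume the antecedent. If u is true, u ∧ (~u ⇒ r) reduces to true regardless of the other variables. If u is false, the antecedent cannot hold. Either way u ∧ (~u ⇒ r) holds.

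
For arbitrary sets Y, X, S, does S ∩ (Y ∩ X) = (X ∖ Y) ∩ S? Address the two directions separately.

(⊆) This inclusion fails. Take Y = {1}, X = {1}, S = {1}; then 1 ∈ S ∩ (Y ∩ X) but 1 ∉ (X ∖ Y) ∩ S.

(⊇) This inclusion fails. Take Y = ∅, X = {1}, S = {1}; then 1 ∈ (X ∖ Y) ∩ S but 1 ∉ S ∩ (Y ∩ X).

Neither inclusion holds.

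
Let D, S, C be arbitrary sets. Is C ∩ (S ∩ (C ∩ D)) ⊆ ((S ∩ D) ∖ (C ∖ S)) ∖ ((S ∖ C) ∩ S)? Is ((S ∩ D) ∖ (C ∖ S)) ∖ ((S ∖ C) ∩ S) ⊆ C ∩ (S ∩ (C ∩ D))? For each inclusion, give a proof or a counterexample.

(⟹) Let x ∈ C ∩ (S ∩ (C ∩ D)). Then x ∈ D ∩ S ∩ C, from which x ∈ ((S ∩ D) ∖ (C ∖ S)) ∖ ((S ∖ C) ∩ S).

(⟸) Let x ∈ ((S ∩ D) ∖ (C ∖ S)) ∖ ((S ∖ C) ∩ S). Then x ∈ D ∩ S ∩ C, from which x ∈ C ∩ (S ∩ (C ∩ D)).

The two sets are equal.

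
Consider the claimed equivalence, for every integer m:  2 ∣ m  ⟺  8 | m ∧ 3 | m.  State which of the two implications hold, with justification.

[⇒] This fails: take m = 2. Certainly 2 ∣ 2, but 8 ∤ 2.

[⇐] Suppose 8 ∣ m and 3 ∣ m. Any common multiple of 8 and 3 is a multiple of their lcm; here gcd(8, 3) = 1, so lcm(8, 3) = 8·3 = 24, so 24 ∣ m. Since 2 ∣ 24, it follows that 2 ∣ m.

The forward direction fails; the converse holds.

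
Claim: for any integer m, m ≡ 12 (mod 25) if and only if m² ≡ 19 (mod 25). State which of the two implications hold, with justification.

Forward direction. Suppose m ≡ 12 (mod 25). Write m = 25j + 12. Then (25j + 12)² = 625j² + 600j + 144 = 25(25j² + 24j + 5) + 19, so m² ≡ 19 (mod 25).

Converse. This fails: take m = 13. Then 13² = 169 ≡ 19 (mod 25), yet 13 ≡ 13 (mod 25), not 12.

Not equivalent: only (⇒) holds.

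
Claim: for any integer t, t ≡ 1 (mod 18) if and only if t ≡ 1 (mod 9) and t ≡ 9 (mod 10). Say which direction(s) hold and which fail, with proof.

[⇒] This fails: t = 1 gives 1 ≡ 1 (mod 18) but 1 ≡ 1 (mod 10), so the conjunction on the right does not hold.

[⇐] Conversely, if t ≡ 1 (mod 9) and t ≡ 9 (mod 10), then by the Chinese remainder theorem t ≡ 19 (mod 90). Since 19 ≡ 1 (mod 18) and 18 ∣ 90, we get t ≡ 1 (mod 18).

The forward direction fails; the converse holds.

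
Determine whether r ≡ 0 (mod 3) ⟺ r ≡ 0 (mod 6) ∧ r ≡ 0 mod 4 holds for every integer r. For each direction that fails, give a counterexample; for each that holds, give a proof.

(⇒) fails; (⇐) holds.

(⟹) This fails: r = 9 gives 9 ≡ 0 (mod 3) but 9 ≡ 3 (mod 6), so the conjunction on the right does not hold.

(⟸) Conversely, if r ≡ 0 (mod 6) and r ≡ 0 (mod 4), then by the Chinese remainder theorem r ≡ 0 (mod 12). Since 0 ≡ 0 (mod 3) and 3 ∣ 12, we get r ≡ 0 (mod 3).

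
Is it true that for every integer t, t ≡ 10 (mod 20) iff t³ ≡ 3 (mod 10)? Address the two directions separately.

(⇒) fails and (⇐) fails.

[⇒] This fails: take t = 10. Then 10 ≡ 10 (mod 20), but 10³ = 1000 ≡ 0 (mod 10), not 3.

[⇐] This fails: take t = 7. Then 7³ = 343 ≡ 3 (mod 10), yet 7 ≡ 7 (mod 20), not 10.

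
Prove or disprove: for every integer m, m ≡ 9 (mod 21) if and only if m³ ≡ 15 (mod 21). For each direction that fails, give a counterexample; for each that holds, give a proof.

Only the forward direction holds.

(⟹) Suppose m ≡ 9 (mod 21). Write m = 21j + 9. Then (21j + 9)³ = 9261j³ + 11907j² + 5103j + 729 = 21(441j³ + 567j² + 243j + 34) + 15, so m³ ≡ 15 (mod 21).

(⟸) This fails: take m = 15. Then 15³ = 3375 ≡ 15 (mod 21), yet 15 ≡ 15 (mod 21), not 9.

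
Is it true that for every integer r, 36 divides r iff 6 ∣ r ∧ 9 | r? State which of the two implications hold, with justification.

[⇒] If 36 ∣ r, write r = 36q. Since 36 = 6·6, r = 6·(6q), so 6 ∣ r; and since 36 = 4·9, r = 9·(4q), so 9 ∣ r.

[⇐] This fails: take r = 18. Both 6 ∣ 18 and 9 ∣ 18, yet 18 is not a multiple of 36 (since 18 = 0·36 + 18), so 36 ∤ 18.

Only the forward implication holds.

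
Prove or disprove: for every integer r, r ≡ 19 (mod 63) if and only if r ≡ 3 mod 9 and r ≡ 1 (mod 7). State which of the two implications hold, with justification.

Neither implication holds.

(→) This fails: r = 19 gives 19 ≡ 19 (mod 63) but 19 ≡ 1 (mod 9), so the conjunction on the right does not hold.

(←) This fails: r = 57 satisfies both congruences on the right (57 ≡ 3 mod 9 and 57 ≡ 1 mod 7) yet 57 ≡ 57 (mod 63), not 19.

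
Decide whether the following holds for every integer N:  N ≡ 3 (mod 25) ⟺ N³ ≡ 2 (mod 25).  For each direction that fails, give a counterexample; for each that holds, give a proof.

[⇒] Suppose N ≡ 3 (mod 25). Write N = 25j + 3. Then (25j + 3)³ = 15625j³ + 5625j² + 675j + 27 = 25(625j³ + 225j² + 27j + 1) + 2, so N³ ≡ 2 (mod 25).

[⇐] Conversely, suppose N³ ≡ 2 (mod 25). The only residue r in {0, …, 24} with r³ ≡ 2 (mod 25) is r = 3, so N ≡ 3 (mod 25).

Equivalent; both directions hold.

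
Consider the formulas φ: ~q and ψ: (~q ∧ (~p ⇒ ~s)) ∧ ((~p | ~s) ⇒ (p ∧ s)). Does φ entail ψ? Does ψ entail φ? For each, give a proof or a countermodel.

(⟹) This fails. Under q = F, s = F, p = F, the left side is true but the right side is false.

(⟸) Assume the antecedent. If q is true, the antecedent cannot hold. If q is false, ~q reduces to true regardless of the other variables. Either way ~q holds.

Only the converse holds.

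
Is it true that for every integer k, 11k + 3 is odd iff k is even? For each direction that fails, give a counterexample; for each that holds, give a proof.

Forward direction. Suppose 11k + 3 is odd. Since 11 is odd, 11k and k have the same parity, so 11k + 3 ≡ k + 3 (mod 2). As 3 is odd, 11k + 3 is odd exactly when k is even. Thus k is even.

Converse. Suppose k is even; write k = 2j. Then 11k + 3 = 11·(2j) + 3 = 2·11j + 3, which is odd.

Both directions hold; the statement is true.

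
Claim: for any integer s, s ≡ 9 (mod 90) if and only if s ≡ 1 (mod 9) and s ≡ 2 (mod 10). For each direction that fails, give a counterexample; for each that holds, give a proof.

Neither direction holds.

(⟹) This fails: s = 9 gives 9 ≡ 9 (mod 90) but 9 ≡ 0 (mod 9), so the conjunction on the right does not hold.

(⟸) This fails: s = 82 satisfies both congruences on the right (82 ≡ 1 mod 9 and 82 ≡ 2 mod 10) yet 82 ≡ 82 (mod 90), not 9.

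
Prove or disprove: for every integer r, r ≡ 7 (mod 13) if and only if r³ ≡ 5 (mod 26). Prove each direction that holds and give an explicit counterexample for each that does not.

Forward direction. This fails: take r = 20. Then 20 ≡ 7 (mod 13), but 20³ = 8000 ≡ 18 (mod 26), not 5.

Converse. This fails: take r = 11. Then 11³ = 1331 ≡ 5 (mod 26), yet 11 ≡ 11 (mod 13), not 7.

Both directions fail.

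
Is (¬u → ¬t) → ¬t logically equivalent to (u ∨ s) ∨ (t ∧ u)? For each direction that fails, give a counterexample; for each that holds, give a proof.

Both directions fail.

[⇒] This fails. Under t = F, u = F, s = F, the left side is true but the right side is false.

[⇐] This fails. Under t = T, u = T, s = F, the left side is false but the right side is true.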